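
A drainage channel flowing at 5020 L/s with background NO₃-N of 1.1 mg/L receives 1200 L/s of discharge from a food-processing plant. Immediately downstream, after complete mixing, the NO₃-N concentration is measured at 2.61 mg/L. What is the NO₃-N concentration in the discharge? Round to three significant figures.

8.93 mg/L

Mass balance: 5020·1.100 + 1200·Cₑ = 6220·2.610
→ Cₑ = (6220·2.610 − 5020·1.100) / 1200 = 8.927 mg/L.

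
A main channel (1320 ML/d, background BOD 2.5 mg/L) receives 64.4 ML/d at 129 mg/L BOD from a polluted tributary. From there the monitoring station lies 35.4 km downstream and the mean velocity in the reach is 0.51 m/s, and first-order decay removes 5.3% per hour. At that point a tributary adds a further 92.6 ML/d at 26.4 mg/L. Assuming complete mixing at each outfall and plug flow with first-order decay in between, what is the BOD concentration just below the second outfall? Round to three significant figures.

After mixing, C = (1320·2.500 + 64.40·129.0) / 1384 = 11610/1384 = 8.385 mg/L; combined flow 1384 ML/d.
Travel time t = 35.4·1000 / 0.51 = 69410 s = 19.28 h.
5.3%/h lost → k = −ln(1 − 0.053) = 0.05446 h⁻¹.
Decay over the reach: 8.385·exp(−kt) = 8.385·0.3499 = 2.934 mg/L.
At the second outfall, C = (1384·2.934 + 92.60·26.40) / (1384 + 92.60) = 4.405 mg/L.

4.41 mg/L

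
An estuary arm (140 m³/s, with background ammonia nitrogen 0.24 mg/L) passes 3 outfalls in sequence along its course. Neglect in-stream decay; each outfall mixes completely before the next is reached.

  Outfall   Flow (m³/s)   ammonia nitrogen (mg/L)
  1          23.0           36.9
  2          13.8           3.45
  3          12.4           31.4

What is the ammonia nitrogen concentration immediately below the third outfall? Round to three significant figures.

6.97 mg/L

After outfall 1: Q = 140.0 + 23.00 = 163.0 m³/s; C = (140.0·0.2400 + 23.00·36.90)/163.0 = 5.413 mg/L.
After outfall 2: Q = 163.0 + 13.80 = 176.8 m³/s; C = (163.0·5.413 + 13.80·3.450)/176.8 = 5.260 mg/L.
After outfall 3: Q = 176.8 + 12.40 = 189.2 m³/s; C = (176.8·5.260 + 12.40·31.40)/189.2 = 6.973 mg/L.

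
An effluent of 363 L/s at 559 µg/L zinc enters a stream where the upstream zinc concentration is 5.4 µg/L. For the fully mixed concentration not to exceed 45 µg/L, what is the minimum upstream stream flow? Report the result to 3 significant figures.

Set C_mix = 45: (Q·5.400 + 363.0·559.0) / (Q + 363.0) = 45
→ Q = 363.0·(559.0 − 45)/(45 − 5.400) = 4712 L/s.

4710 L/s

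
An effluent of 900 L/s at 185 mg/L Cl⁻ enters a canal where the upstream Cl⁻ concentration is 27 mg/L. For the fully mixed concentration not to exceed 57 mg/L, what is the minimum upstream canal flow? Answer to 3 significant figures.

Set C_mix = 57: (Q·27.00 + 900.0·185.0) / (Q + 900.0) = 57
→ Q = 900.0·(185.0 − 57)/(57 − 27.00) = 3840 L/s.

3840 L/s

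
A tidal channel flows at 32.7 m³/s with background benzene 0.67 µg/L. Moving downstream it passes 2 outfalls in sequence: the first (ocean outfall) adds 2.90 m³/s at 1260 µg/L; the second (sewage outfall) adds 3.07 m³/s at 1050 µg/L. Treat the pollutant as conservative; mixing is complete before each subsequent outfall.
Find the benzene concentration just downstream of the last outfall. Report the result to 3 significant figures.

Below outfall 1: Q → 35.60 m³/s, C = (32.70·0.6700 + 2.900·1260)/35.60 = 103.3 µg/L.
Below outfall 2: Q → 38.67 m³/s, C = (35.60·103.3 + 3.070·1050)/38.67 = 178.4 µg/L.

178 µg/L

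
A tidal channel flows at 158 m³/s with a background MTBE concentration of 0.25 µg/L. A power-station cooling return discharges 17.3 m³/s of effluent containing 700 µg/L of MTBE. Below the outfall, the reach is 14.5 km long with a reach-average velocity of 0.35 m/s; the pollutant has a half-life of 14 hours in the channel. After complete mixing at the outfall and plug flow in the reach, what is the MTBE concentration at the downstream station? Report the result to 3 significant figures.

Mass balance: C = (158.0·0.2500 + 17.30·700.0) / 175.3 = 12150/175.3 = 69.31 µg/L.
Travel time t = 14.5·1000 / 0.35 = 41430 s = 11.51 h.
Half-life 14 h → k = ln 2 / 14 = 0.04951 h⁻¹ = 1.188 d⁻¹.
After decay, C = 69.31 × e^(−kt) = 69.31 × 0.5657 = 39.20 µg/L.

39.2 µg/L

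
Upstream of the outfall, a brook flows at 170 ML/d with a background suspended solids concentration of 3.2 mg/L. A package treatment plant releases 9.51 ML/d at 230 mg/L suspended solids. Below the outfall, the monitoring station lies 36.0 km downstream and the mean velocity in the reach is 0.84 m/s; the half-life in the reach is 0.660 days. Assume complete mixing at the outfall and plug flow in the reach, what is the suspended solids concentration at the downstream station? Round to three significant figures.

9.04 mg/L

Mixed concentration C = ΣQC/ΣQ = (170.0·3.200 + 9.510·230.0) / 179.5 = 2731/179.5 = 15.22 mg/L.
Travel time t = 36.0·1000 / 0.84 = 42860 s = 11.90 h.
Half-life 0.660 d → k = ln 2 / 0.660 = 1.050 d⁻¹.
Decay over the reach: 15.22·exp(−kt) = 15.22·0.5940 = 9.037 mg/L.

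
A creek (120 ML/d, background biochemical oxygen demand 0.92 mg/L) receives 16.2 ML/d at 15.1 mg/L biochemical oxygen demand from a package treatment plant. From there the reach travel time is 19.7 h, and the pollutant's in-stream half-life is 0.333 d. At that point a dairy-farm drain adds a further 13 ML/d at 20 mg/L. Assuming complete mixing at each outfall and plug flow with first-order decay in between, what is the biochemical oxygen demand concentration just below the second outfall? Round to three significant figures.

2.17 mg/L

Conservation of mass: C = (120.0·0.9200 + 16.20·15.10) / 136.2 = 355.0/136.2 = 2.607 mg/L; combined flow 136.2 ML/d.
Half-life 0.333 d → k = ln 2 / 0.333 = 2.082 d⁻¹.
Applying C = C₀e^(−kt): 2.607 × 0.1811 = 0.4721 mg/L.
Second outfall: C = (136.2·0.4721 + 13.00·20.00)/149.2 = 2.174 mg/L.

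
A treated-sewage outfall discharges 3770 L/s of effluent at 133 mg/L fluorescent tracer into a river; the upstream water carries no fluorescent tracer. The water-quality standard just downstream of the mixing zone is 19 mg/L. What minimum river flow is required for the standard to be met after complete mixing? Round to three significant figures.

Set C_mix = 19: (Q·0 + 3770·133.0) / (Q + 3770) = 19
→ Q = 3770·(133.0 − 19)/(19 − 0) = 22620 L/s.

22600 L/s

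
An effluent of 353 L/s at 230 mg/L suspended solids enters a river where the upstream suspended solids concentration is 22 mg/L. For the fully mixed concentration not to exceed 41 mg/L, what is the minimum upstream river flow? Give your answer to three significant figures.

3510 L/s

Set C_mix = 41: (Q·22.00 + 353.0·230.0) / (Q + 353.0) = 41
→ Q = 353.0·(230.0 − 41)/(41 − 22.00) = 3511 L/s.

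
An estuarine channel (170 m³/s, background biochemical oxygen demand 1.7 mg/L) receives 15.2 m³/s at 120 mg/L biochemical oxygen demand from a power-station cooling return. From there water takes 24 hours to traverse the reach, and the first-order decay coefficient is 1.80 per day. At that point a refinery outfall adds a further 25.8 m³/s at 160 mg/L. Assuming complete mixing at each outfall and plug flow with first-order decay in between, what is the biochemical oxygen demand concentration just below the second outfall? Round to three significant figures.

21.2 mg/L

Flow-weighted average: C = (170.0·1.700 + 15.20·120.0) / 185.2 = 2113/185.2 = 11.41 mg/L; combined flow 185.2 m³/s.
First-order decay: C = 11.41·exp(−k·t) = 11.41·0.1653 = 1.886 mg/L.
Second outfall: C = (185.2·1.886 + 25.80·160.0)/211.0 = 21.22 mg/L.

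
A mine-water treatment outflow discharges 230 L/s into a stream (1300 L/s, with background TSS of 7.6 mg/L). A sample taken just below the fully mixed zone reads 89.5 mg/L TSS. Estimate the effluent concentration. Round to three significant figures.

Mass balance: 1300·7.600 + 230.0·Cₑ = 1530·89.50
→ Cₑ = (1530·89.50 − 1300·7.600) / 230.0 = 552.4 mg/L.

552 mg/L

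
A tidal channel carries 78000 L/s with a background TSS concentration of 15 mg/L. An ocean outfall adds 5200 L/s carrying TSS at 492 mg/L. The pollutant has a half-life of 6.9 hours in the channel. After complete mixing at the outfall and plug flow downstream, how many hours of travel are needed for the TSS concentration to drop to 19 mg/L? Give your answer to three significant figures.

Mixed concentration C = ΣQC/ΣQ = (78000·15.00 + 5200·492.0) / 83200 = 3728000/83200 = 44.81 mg/L.
Half-life 6.9 h → k = ln 2 / 6.9 = 0.1005 h⁻¹ = 2.411 d⁻¹.
44.81·exp(−k·t) = 19 → t = ln(44.81/19)/k = 30750 s = 8.542 h.

8.54 h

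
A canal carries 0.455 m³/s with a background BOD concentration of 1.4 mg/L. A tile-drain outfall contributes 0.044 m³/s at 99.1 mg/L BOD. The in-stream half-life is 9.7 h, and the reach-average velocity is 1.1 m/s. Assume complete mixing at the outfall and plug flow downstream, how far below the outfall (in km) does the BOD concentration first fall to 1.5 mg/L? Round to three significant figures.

After mixing, C = (0.4550·1.400 + 0.04400·99.10) / 0.4990 = 4.997/0.4990 = 10.01 mg/L.
Half-life 9.7 h → k = ln 2 / 9.7 = 0.07146 h⁻¹ = 1.715 d⁻¹.
Set 10.01·exp(−k·t) = 1.5 → t = ln(10.01/1.5)/k = 95650 s = 26.57 h.
Distance = v·t = 1.1·95650 = 105200 m = 105.2 km.

105 km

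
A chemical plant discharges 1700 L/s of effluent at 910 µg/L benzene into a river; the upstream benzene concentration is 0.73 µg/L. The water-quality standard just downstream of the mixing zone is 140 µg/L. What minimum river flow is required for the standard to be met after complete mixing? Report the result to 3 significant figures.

9400 L/s

Set C_mix = 140: (Q·0.7300 + 1700·910.0) / (Q + 1700) = 140
→ Q = 1700·(910.0 − 140)/(140 − 0.7300) = 9399 L/s.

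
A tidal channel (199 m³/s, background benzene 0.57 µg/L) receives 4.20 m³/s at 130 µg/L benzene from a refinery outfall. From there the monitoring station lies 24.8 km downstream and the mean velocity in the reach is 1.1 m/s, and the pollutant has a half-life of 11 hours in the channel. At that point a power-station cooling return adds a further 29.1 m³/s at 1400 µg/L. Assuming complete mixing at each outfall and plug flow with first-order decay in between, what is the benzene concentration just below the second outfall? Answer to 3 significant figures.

177 µg/L

Mixed concentration C = ΣQC/ΣQ = (199.0·0.5700 + 4.200·130.0) / 203.2 = 659.4/203.2 = 3.245 µg/L; combined flow 203.2 m³/s.
Travel time t = 24.8·1000 / 1.1 = 22550 s = 6.263 h.
Half-life 11 h → k = ln 2 / 11 = 0.06301 h⁻¹ = 1.512 d⁻¹.
Decay over the reach: 3.245·exp(−kt) = 3.245·0.6739 = 2.187 µg/L.
At the second outfall, C = (203.2·2.187 + 29.10·1400) / (203.2 + 29.10) = 177.3 µg/L.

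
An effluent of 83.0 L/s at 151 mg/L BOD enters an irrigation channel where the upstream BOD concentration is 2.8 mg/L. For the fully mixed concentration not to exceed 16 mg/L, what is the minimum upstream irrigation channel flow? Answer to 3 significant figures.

849 L/s

Set C_mix = 16: (Q·2.800 + 83.00·151.0) / (Q + 83.00) = 16
→ Q = 83.00·(151.0 − 16)/(16 − 2.800) = 848.9 L/s.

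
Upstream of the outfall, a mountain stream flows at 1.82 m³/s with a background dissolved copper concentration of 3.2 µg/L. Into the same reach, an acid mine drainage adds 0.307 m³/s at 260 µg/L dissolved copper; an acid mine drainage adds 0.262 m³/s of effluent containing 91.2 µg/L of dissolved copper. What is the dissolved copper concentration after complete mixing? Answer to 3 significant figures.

45.9 µg/L

Mass balance: C = (1.820·3.200 + 0.3070·260.0 + 0.2620·91.20) / 2.389 = 109.5/2.389 = 45.85 µg/L.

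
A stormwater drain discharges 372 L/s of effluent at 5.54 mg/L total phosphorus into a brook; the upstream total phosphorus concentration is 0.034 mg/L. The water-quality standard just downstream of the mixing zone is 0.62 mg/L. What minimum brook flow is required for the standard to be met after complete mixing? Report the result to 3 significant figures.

3120 L/s

Set C_mix = 0.62: (Q·0.03400 + 372.0·5.540) / (Q + 372.0) = 0.62
→ Q = 372.0·(5.540 − 0.62)/(0.62 − 0.03400) = 3123 L/s.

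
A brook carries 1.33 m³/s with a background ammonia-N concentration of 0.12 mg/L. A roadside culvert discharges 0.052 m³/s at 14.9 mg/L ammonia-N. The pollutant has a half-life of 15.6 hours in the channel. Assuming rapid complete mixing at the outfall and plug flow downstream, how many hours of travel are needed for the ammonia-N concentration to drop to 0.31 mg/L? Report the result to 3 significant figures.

17.6 h

Mixed concentration C = ΣQC/ΣQ = (1.330·0.1200 + 0.05200·14.90) / 1.382 = 0.9344/1.382 = 0.6761 mg/L.
Half-life 15.6 h → k = ln 2 / 15.6 = 0.04443 h⁻¹ = 1.066 d⁻¹.
0.6761·exp(−k·t) = 0.31 → t = ln(0.6761/0.31)/k = 63180 s = 17.55 h.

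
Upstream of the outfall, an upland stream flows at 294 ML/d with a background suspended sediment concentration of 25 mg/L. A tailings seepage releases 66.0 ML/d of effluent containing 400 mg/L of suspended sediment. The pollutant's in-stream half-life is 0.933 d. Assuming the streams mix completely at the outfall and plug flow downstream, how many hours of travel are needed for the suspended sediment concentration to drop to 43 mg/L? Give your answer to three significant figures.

Conservation of mass: C = (294.0·25.00 + 66.00·400.0) / 360.0 = 33750/360.0 = 93.75 mg/L.
Half-life 0.933 d → k = ln 2 / 0.933 = 0.7429 d⁻¹.
93.75·exp(−k·t) = 43 → t = ln(93.75/43)/k = 90650 s = 25.18 h.

25.2 h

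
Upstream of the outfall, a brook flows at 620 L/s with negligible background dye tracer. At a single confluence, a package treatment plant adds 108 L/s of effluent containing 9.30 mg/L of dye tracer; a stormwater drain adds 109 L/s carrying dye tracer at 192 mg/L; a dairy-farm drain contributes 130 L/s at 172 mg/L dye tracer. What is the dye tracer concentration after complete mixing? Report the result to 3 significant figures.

Mixed concentration C = ΣQC/ΣQ = (620.0·0 + 108.0·9.300 + 109.0·192.0 + 130.0·172.0) / 967.0 = 44290/967.0 = 45.80 mg/L.

45.8 mg/L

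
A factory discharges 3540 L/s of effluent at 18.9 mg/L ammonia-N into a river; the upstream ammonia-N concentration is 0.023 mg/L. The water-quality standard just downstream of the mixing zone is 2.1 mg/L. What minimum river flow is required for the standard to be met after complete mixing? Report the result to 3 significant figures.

Set C_mix = 2.1: (Q·0.02300 + 3540·18.90) / (Q + 3540) = 2.1
→ Q = 3540·(18.90 − 2.1)/(2.1 − 0.02300) = 28630 L/s.

28600 L/s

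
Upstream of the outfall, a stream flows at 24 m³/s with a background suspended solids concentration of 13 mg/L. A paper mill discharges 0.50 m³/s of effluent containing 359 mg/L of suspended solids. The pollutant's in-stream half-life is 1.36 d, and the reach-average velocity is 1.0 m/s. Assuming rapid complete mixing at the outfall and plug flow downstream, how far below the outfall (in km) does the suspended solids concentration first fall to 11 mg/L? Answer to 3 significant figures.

Mixed concentration C = ΣQC/ΣQ = (24.00·13.00 + 0.5000·359.0) / 24.50 = 491.5/24.50 = 20.06 mg/L.
Half-life 1.36 d → k = ln 2 / 1.36 = 0.5097 d⁻¹.
Set 20.06·exp(−k·t) = 11 → t = ln(20.06/11)/k = 101900 s = 28.30 h.
Distance = v·t = 1.0·101900 = 101900 m = 101.9 km.

102 km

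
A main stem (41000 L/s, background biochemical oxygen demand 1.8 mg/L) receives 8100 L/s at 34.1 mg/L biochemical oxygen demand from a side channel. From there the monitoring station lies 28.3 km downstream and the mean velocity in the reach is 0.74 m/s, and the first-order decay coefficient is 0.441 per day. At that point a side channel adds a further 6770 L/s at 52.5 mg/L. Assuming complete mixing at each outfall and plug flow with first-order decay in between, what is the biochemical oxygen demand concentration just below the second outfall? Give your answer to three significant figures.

Flow-weighted average: C = (41000·1.800 + 8100·34.10) / 49100 = 350000/49100 = 7.129 mg/L; combined flow 49100 L/s.
Travel time t = 28.3·1000 / 0.74 = 38240 s = 10.62 h.
First-order decay: C = 7.129·exp(−k·t) = 7.129·0.8227 = 5.864 mg/L.
At the second outfall, C = (49100·5.864 + 6770·52.50) / (49100 + 6770) = 11.52 mg/L.

11.5 mg/L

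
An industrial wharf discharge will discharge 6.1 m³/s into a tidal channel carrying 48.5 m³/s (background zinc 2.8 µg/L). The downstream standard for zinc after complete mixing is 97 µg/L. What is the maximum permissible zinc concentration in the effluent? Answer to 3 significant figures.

846 µg/L

At the limit, (Qr·Cr + Qe·Cₑ)/(Qr + Qe) = 97:
Cₑ = (54.60·97 − 48.50·2.800) / 6.100 = 846.0 µg/L.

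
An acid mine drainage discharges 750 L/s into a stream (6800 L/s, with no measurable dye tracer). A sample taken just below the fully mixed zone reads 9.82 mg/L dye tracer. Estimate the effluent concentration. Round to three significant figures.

Mass balance: 6800·0 + 750.0·Cₑ = 7550·9.820
→ Cₑ = (7550·9.820 − 6800·0) / 750.0 = 98.85 mg/L.

98.9 mg/L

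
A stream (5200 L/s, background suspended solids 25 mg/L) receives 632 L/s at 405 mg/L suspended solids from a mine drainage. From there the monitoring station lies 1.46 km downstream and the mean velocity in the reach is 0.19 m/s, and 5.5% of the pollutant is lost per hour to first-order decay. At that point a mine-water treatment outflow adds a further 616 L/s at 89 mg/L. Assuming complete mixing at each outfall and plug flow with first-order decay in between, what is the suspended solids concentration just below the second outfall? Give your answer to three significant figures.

Conservation of mass: C = (5200·25.00 + 632.0·405.0) / 5832 = 386000/5832 = 66.18 mg/L; combined flow 5832 L/s.
Travel time t = 1.46·1000 / 0.19 = 7684 s = 2.135 h.
5.5%/h lost → k = −ln(1 − 0.055) = 0.05657 h⁻¹.
First-order decay: C = 66.18·exp(−k·t) = 66.18·0.8863 = 58.65 mg/L.
Second outfall: C = (5832·58.65 + 616.0·89.00)/6448 = 61.55 mg/L.

61.6 mg/L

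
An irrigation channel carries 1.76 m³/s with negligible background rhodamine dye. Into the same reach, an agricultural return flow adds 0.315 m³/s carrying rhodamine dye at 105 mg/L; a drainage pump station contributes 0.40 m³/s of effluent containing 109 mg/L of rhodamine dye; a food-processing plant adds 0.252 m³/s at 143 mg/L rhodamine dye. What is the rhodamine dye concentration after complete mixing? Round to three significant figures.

Mixed concentration C = ΣQC/ΣQ = (1.760·0 + 0.3150·105.0 + 0.4000·109.0 + 0.2520·143.0) / 2.727 = 112.7/2.727 = 41.33 mg/L.

41.3 mg/L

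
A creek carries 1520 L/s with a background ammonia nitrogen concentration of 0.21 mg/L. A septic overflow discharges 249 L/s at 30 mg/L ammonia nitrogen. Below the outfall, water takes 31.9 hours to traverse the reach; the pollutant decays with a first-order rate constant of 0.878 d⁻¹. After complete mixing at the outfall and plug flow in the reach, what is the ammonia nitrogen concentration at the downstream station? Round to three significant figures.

1.37 mg/L

Conservation of mass: C = (1520·0.2100 + 249.0·30.00) / 1769 = 7789/1769 = 4.403 mg/L.
First-order decay: C = 4.403·exp(−k·t) = 4.403·0.3113 = 1.371 mg/L.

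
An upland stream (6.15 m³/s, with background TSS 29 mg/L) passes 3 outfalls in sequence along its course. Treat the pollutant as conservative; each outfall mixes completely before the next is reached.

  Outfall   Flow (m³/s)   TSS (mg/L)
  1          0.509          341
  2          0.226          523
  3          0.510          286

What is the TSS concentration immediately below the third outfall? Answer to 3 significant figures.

83.3 mg/L

Below outfall 1: Q → 6.659 m³/s, C = (6.150·29.00 + 0.5090·341.0)/6.659 = 52.85 mg/L.
Below outfall 2: Q → 6.885 m³/s, C = (6.659·52.85 + 0.2260·523.0)/6.885 = 68.28 mg/L.
Below outfall 3: Q → 7.395 m³/s, C = (6.885·68.28 + 0.5100·286.0)/7.395 = 83.30 mg/L.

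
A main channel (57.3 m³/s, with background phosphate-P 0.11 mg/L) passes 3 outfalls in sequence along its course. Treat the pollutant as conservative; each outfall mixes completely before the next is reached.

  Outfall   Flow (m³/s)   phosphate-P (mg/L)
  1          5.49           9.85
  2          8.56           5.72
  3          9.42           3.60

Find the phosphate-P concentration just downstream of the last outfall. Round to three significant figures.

1.77 mg/L

After outfall 1: Q = 57.30 + 5.490 = 62.79 m³/s; C = (57.30·0.1100 + 5.490·9.850)/62.79 = 0.9616 mg/L.
After outfall 2: Q = 62.79 + 8.560 = 71.35 m³/s; C = (62.79·0.9616 + 8.560·5.720)/71.35 = 1.532 mg/L.
After outfall 3: Q = 71.35 + 9.420 = 80.77 m³/s; C = (71.35·1.532 + 9.420·3.600)/80.77 = 1.774 mg/L.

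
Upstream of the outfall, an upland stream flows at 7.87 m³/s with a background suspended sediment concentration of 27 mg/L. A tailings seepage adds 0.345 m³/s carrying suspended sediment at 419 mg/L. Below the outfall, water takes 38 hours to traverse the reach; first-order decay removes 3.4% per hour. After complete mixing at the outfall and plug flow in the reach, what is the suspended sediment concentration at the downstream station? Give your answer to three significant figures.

11.7 mg/L

Conservation of mass: C = (7.870·27.00 + 0.3450·419.0) / 8.215 = 357.0/8.215 = 43.46 mg/L.
3.4%/h lost → k = −ln(1 − 0.034) = 0.03459 h⁻¹.
Applying C = C₀e^(−kt): 43.46 × 0.2686 = 11.67 mg/L.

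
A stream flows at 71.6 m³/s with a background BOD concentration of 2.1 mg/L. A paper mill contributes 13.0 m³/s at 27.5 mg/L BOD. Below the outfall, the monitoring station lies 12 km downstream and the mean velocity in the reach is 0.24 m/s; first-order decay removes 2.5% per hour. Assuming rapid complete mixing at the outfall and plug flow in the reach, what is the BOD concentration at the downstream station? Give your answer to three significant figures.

4.22 mg/L

Conservation of mass: C = (71.60·2.100 + 13.00·27.50) / 84.60 = 507.9/84.60 = 6.003 mg/L.
Travel time t = 12·1000 / 0.24 = 50000 s = 13.89 h.
2.5%/h lost → k = −ln(1 − 0.025) = 0.02532 h⁻¹.
After decay, C = 6.003 × e^(−kt) = 6.003 × 0.7035 = 4.223 mg/L.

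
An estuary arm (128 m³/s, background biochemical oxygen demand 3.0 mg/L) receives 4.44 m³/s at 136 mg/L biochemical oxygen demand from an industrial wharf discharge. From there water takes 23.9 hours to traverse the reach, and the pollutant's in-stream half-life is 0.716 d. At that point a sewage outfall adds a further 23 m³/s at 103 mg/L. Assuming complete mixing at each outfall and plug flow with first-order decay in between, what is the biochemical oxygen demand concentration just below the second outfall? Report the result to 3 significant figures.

17.7 mg/L

Mixed concentration C = ΣQC/ΣQ = (128.0·3.000 + 4.440·136.0) / 132.4 = 987.8/132.4 = 7.459 mg/L; combined flow 132.4 m³/s.
Half-life 0.716 d → k = ln 2 / 0.716 = 0.9681 d⁻¹.
Applying C = C₀e^(−kt): 7.459 × 0.3813 = 2.844 mg/L.
At the second outfall, C = (132.4·2.844 + 23.00·103.0) / (132.4 + 23.00) = 17.66 mg/L.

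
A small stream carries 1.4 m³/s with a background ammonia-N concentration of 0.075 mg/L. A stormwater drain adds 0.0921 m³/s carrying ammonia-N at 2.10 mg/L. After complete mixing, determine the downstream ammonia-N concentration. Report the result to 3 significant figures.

0.200 mg/L

After mixing, C = (1.400·0.07500 + 0.09210·2.100) / 1.492 = 0.2984/1.492 = 0.2000 mg/L.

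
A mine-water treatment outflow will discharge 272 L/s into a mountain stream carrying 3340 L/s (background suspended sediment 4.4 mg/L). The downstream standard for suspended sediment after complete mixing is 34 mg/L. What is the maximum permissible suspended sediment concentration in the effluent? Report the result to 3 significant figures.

397 mg/L

At the limit, (Qr·Cr + Qe·Cₑ)/(Qr + Qe) = 34:
Cₑ = (3612·34 − 3340·4.400) / 272.0 = 397.5 mg/L.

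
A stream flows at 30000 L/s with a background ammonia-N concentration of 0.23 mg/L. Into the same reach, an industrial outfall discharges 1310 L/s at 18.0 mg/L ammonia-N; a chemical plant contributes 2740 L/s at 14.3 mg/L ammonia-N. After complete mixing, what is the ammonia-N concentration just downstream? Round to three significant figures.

2.05 mg/L

Conservation of mass: C = (30000·0.2300 + 1310·18.00 + 2740·14.30) / 34050 = 69660/34050 = 2.046 mg/L.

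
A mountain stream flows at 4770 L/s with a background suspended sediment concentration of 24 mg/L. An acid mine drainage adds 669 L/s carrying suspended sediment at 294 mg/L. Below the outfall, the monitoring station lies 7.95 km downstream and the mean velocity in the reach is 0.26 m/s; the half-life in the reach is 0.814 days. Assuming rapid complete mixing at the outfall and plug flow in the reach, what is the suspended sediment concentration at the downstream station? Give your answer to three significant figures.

Conservation of mass: C = (4770·24.00 + 669.0·294.0) / 5439 = 311200/5439 = 57.21 mg/L.
Travel time t = 7.95·1000 / 0.26 = 30580 s = 8.494 h.
Half-life 0.814 d → k = ln 2 / 0.814 = 0.8515 d⁻¹.
First-order decay: C = 57.21·exp(−k·t) = 57.21·0.7398 = 42.32 mg/L.

42.3 mg/L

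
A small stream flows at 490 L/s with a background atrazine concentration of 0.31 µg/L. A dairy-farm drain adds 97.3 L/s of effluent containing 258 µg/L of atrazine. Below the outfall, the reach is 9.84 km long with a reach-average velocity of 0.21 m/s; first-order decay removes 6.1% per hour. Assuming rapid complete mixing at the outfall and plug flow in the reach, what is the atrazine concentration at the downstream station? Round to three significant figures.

19.0 µg/L

Conservation of mass: C = (490.0·0.3100 + 97.30·258.0) / 587.3 = 25260/587.3 = 43.00 µg/L.
Travel time t = 9.84·1000 / 0.21 = 46860 s = 13.02 h.
6.1%/h lost → k = −ln(1 − 0.061) = 0.06294 h⁻¹.
First-order decay: C = 43.00·exp(−k·t) = 43.00·0.4408 = 18.95 µg/L.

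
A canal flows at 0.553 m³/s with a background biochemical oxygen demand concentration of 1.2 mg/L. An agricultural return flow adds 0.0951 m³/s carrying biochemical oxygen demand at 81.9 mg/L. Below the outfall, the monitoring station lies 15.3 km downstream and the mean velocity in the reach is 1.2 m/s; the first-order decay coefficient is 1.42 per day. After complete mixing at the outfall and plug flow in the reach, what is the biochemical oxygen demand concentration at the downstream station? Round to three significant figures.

Flow-weighted average: C = (0.5530·1.200 + 0.09510·81.90) / 0.6481 = 8.452/0.6481 = 13.04 mg/L.
Travel time t = 15.3·1000 / 1.2 = 12750 s = 3.542 h.
First-order decay: C = 13.04·exp(−k·t) = 13.04·0.8110 = 10.58 mg/L.

10.6 mg/L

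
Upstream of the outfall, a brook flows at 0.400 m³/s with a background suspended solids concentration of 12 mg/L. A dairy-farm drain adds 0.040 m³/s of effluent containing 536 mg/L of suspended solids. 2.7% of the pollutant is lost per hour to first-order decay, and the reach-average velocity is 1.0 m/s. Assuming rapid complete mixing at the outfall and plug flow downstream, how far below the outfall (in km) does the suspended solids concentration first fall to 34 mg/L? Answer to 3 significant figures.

73.9 km

Mass balance: C = (0.4000·12.00 + 0.04000·536.0) / 0.4400 = 26.24/0.4400 = 59.64 mg/L.
2.7%/h lost → k = −ln(1 − 0.027) = 0.02737 h⁻¹.
Set 59.64·exp(−k·t) = 34 → t = ln(59.64/34)/k = 73900 s = 20.53 h.
Distance = v·t = 1.0·73900 = 73900 m = 73.90 km.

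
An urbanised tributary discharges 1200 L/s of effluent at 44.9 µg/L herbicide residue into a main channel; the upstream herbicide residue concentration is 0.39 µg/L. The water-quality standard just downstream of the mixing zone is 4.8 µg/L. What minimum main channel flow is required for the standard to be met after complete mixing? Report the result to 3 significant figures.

Set C_mix = 4.8: (Q·0.3900 + 1200·44.90) / (Q + 1200) = 4.8
→ Q = 1200·(44.90 − 4.8)/(4.8 − 0.3900) = 10910 L/s.

10900 L/s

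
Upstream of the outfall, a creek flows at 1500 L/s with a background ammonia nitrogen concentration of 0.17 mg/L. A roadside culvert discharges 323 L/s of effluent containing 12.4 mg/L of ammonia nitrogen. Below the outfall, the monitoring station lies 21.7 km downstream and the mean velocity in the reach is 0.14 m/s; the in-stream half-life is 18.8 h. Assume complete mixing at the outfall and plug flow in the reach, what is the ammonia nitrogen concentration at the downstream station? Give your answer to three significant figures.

Flow-weighted average: C = (1500·0.1700 + 323.0·12.40) / 1823 = 4260/1823 = 2.337 mg/L.
Travel time t = 21.7·1000 / 0.14 = 155000 s = 43.06 h.
Half-life 18.8 h → k = ln 2 / 18.8 = 0.03687 h⁻¹ = 0.8849 d⁻¹.
First-order decay: C = 2.337·exp(−k·t) = 2.337·0.2044 = 0.4778 mg/L.

0.478 mg/L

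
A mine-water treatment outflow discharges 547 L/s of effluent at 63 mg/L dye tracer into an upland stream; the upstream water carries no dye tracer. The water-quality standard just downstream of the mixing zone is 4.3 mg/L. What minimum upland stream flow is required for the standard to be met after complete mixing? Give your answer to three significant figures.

7470 L/s

Set C_mix = 4.3: (Q·0 + 547.0·63.00) / (Q + 547.0) = 4.3
→ Q = 547.0·(63.00 − 4.3)/(4.3 − 0) = 7467 L/s.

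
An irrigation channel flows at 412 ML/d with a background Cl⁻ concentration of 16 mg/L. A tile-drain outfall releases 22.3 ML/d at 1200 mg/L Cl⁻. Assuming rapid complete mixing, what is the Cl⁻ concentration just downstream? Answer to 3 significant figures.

Mass balance: C = (412.0·16.00 + 22.30·1200) / 434.3 = 33350/434.3 = 76.79 mg/L.

76.8 mg/L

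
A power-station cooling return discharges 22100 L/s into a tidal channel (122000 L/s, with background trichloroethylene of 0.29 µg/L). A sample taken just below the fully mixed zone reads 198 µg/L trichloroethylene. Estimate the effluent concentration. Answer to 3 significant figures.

Mass balance: 122000·0.2900 + 22100·Cₑ = 144100·198.0
→ Cₑ = (144100·198.0 − 122000·0.2900) / 22100 = 1289 µg/L.

1290 µg/L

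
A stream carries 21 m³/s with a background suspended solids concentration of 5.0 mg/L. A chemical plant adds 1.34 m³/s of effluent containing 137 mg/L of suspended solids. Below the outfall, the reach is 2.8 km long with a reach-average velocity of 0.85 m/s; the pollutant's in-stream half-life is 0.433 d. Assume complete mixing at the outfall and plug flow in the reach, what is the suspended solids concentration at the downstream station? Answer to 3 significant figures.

Mixed concentration C = ΣQC/ΣQ = (21.00·5.000 + 1.340·137.0) / 22.34 = 288.6/22.34 = 12.92 mg/L.
Travel time t = 2.8·1000 / 0.85 = 3294 s = 0.9150 h.
Half-life 0.433 d → k = ln 2 / 0.433 = 1.601 d⁻¹.
Applying C = C₀e^(−kt): 12.92 × 0.9408 = 12.15 mg/L.

12.2 mg/L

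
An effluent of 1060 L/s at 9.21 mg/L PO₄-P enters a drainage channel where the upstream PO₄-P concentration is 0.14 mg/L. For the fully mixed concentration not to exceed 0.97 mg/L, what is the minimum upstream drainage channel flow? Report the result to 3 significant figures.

Set C_mix = 0.97: (Q·0.1400 + 1060·9.210) / (Q + 1060) = 0.97
→ Q = 1060·(9.210 − 0.97)/(0.97 − 0.1400) = 10520 L/s.

10500 L/s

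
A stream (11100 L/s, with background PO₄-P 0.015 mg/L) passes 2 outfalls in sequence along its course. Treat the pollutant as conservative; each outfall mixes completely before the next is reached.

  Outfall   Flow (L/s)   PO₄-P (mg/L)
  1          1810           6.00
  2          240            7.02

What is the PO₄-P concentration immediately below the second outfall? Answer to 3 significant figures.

0.967 mg/L

Outfall 1: combined Q = 12910 L/s; C = (11100·0.01500 + 1810·6.000)/12910 = 0.8541 mg/L.
Outfall 2: combined Q = 13150 L/s; C = (12910·0.8541 + 240.0·7.020)/13150 = 0.9666 mg/L.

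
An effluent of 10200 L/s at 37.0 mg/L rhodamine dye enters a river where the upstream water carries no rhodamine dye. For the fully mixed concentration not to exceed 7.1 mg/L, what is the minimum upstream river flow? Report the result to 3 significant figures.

Set C_mix = 7.1: (Q·0 + 10200·37.00) / (Q + 10200) = 7.1
→ Q = 10200·(37.00 − 7.1)/(7.1 − 0) = 42950 L/s.

43000 L/s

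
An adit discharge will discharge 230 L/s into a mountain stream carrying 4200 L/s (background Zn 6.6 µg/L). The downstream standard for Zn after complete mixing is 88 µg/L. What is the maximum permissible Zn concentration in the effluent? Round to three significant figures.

1570 µg/L

At the limit, (Qr·Cr + Qe·Cₑ)/(Qr + Qe) = 88:
Cₑ = (4430·88 − 4200·6.600) / 230.0 = 1574 µg/L.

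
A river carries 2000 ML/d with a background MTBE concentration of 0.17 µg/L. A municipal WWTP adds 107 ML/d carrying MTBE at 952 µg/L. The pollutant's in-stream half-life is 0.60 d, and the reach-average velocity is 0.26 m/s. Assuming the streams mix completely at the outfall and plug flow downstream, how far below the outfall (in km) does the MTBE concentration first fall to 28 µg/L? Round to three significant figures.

After mixing, C = (2000·0.1700 + 107.0·952.0) / 2107 = 102200/2107 = 48.51 µg/L.
Half-life 0.60 d → k = ln 2 / 0.60 = 1.155 d⁻¹.
Set 48.51·exp(−k·t) = 28 → t = ln(48.51/28)/k = 41100 s = 11.42 h.
Distance = v·t = 0.26·41100 = 10690 m = 10.69 km.

10.7 km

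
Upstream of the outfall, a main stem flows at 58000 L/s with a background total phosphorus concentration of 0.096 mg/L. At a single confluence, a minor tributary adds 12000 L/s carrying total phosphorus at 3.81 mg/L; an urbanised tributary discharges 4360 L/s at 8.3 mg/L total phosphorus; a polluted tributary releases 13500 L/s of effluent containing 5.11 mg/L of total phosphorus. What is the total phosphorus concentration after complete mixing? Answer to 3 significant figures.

1.78 mg/L

Mixed concentration C = ΣQC/ΣQ = (58000·0.09600 + 12000·3.810 + 4360·8.300 + 13500·5.110) / 87860 = 156500/87860 = 1.781 mg/L.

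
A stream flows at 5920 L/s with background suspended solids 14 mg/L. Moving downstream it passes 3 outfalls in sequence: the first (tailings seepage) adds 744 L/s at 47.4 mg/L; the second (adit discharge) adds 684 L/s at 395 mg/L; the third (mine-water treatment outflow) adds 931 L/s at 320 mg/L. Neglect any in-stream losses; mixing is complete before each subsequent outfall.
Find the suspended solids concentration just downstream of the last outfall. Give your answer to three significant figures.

82.9 mg/L

After outfall 1: Q = 5920 + 744.0 = 6664 L/s; C = (5920·14.00 + 744.0·47.40)/6664 = 17.73 mg/L.
After outfall 2: Q = 6664 + 684.0 = 7348 L/s; C = (6664·17.73 + 684.0·395.0)/7348 = 52.85 mg/L.
After outfall 3: Q = 7348 + 931.0 = 8279 L/s; C = (7348·52.85 + 931.0·320.0)/8279 = 82.89 mg/L.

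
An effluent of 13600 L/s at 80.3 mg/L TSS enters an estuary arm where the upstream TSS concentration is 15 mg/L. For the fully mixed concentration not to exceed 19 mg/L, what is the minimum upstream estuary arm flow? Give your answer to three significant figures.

Set C_mix = 19: (Q·15.00 + 13600·80.30) / (Q + 13600) = 19
→ Q = 13600·(80.30 − 19)/(19 − 15.00) = 208400 L/s.

208000 L/s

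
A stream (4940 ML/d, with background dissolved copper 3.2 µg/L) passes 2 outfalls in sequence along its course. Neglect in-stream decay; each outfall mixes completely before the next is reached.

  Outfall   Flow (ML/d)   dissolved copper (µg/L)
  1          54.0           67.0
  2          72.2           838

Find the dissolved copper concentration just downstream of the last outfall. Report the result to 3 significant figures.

15.8 µg/L

Outfall 1: combined Q = 4994 ML/d; C = (4940·3.200 + 54.00·67.00)/4994 = 3.890 µg/L.
Outfall 2: combined Q = 5066 ML/d; C = (4994·3.890 + 72.20·838.0)/5066 = 15.78 µg/L.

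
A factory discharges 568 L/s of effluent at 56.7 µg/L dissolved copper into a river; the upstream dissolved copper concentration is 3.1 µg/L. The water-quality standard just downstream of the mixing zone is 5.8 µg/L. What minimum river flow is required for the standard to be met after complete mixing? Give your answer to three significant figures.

Set C_mix = 5.8: (Q·3.100 + 568.0·56.70) / (Q + 568.0) = 5.8
→ Q = 568.0·(56.70 − 5.8)/(5.8 − 3.100) = 10710 L/s.

10700 L/s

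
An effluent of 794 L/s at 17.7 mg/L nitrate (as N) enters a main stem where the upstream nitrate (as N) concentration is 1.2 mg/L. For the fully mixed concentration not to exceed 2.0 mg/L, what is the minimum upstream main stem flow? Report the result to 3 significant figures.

Set C_mix = 2.0: (Q·1.200 + 794.0·17.70) / (Q + 794.0) = 2.0
→ Q = 794.0·(17.70 − 2.0)/(2.0 − 1.200) = 15580 L/s.

15600 L/s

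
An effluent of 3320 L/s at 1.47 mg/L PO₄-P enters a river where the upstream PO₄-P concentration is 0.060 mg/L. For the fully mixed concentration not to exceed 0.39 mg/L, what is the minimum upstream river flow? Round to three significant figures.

10900 L/s

Set C_mix = 0.39: (Q·0.06000 + 3320·1.470) / (Q + 3320) = 0.39
→ Q = 3320·(1.470 − 0.39)/(0.39 − 0.06000) = 10870 L/s.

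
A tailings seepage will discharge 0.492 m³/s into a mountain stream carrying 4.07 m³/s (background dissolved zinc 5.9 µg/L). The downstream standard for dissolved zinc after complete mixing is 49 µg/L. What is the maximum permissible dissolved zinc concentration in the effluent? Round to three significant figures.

406 µg/L

At the limit, (Qr·Cr + Qe·Cₑ)/(Qr + Qe) = 49:
Cₑ = (4.562·49 − 4.070·5.900) / 0.4920 = 405.5 µg/L.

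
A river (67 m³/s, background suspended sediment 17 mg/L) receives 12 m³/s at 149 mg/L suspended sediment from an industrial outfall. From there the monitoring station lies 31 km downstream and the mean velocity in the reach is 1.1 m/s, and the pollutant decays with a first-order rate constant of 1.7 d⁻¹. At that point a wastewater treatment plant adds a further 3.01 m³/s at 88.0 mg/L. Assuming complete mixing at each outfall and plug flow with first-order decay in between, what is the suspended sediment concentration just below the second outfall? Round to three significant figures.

23.7 mg/L

Mixed concentration C = ΣQC/ΣQ = (67.00·17.00 + 12.00·149.0) / 79.00 = 2927/79.00 = 37.05 mg/L; combined flow 79.00 m³/s.
Travel time t = 31·1000 / 1.1 = 28180 s = 7.828 h.
Decay over the reach: 37.05·exp(−kt) = 37.05·0.5744 = 21.28 mg/L.
Second outfall: C = (79.00·21.28 + 3.010·88.00)/82.01 = 23.73 mg/L.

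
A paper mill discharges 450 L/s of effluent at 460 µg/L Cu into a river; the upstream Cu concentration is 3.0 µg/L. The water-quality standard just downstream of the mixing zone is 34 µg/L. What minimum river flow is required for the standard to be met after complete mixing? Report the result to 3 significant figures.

Set C_mix = 34: (Q·3.000 + 450.0·460.0) / (Q + 450.0) = 34
→ Q = 450.0·(460.0 − 34)/(34 − 3.000) = 6184 L/s.

6180 L/s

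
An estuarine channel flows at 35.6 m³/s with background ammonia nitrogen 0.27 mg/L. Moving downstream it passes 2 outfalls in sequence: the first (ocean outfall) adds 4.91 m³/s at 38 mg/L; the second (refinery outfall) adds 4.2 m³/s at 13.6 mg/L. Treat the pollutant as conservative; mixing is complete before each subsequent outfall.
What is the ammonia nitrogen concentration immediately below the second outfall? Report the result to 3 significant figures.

5.67 mg/L

Below outfall 1: Q → 40.51 m³/s, C = (35.60·0.2700 + 4.910·38.00)/40.51 = 4.843 mg/L.
Below outfall 2: Q → 44.71 m³/s, C = (40.51·4.843 + 4.200·13.60)/44.71 = 5.666 mg/L.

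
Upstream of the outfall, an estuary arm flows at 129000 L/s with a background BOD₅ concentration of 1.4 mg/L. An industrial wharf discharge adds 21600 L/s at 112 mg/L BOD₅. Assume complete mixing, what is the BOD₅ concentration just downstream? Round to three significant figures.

17.3 mg/L

Conservation of mass: C = (129000·1.400 + 21600·112.0) / 150600 = 2600000/150600 = 17.26 mg/L.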